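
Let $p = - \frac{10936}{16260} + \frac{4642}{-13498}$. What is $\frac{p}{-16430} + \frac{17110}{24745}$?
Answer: $\frac{1542610925646919}{2230771027147950} \approx 0.69151$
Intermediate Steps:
$p = - \frac{27886631}{27434685}$ ($p = \left(-10936\right) \frac{1}{16260} + 4642 \left(- \frac{1}{13498}\right) = - \frac{2734}{4065} - \frac{2321}{6749} = - \frac{27886631}{27434685} \approx -1.0165$)
$\frac{p}{-16430} + \frac{17110}{24745} = - \frac{27886631}{27434685 \left(-16430\right)} + \frac{17110}{24745} = \left(- \frac{27886631}{27434685}\right) \left(- \frac{1}{16430}\right) + 17110 \cdot \frac{1}{24745} = \frac{27886631}{450751874550} + \frac{3422}{4949} = \frac{1542610925646919}{2230771027147950}$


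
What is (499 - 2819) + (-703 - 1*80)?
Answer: -3103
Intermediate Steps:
(499 - 2819) + (-703 - 1*80) = -2320 + (-703 - 80) = -2320 - 783 = -3103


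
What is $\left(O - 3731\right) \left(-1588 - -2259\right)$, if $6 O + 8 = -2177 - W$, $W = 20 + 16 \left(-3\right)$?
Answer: $- \frac{5489451}{2} \approx -2.7447 \cdot 10^{6}$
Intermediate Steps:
$W = -28$ ($W = 20 - 48 = -28$)
$O = - \frac{719}{2}$ ($O = - \frac{4}{3} + \frac{-2177 - -28}{6} = - \frac{4}{3} + \frac{-2177 + 28}{6} = - \frac{4}{3} + \frac{1}{6} \left(-2149\right) = - \frac{4}{3} - \frac{2149}{6} = - \frac{719}{2} \approx -359.5$)
$\left(O - 3731\right) \left(-1588 - -2259\right) = \left(- \frac{719}{2} - 3731\right) \left(-1588 - -2259\right) = - \frac{8181 \left(-1588 + 2259\right)}{2} = \left(- \frac{8181}{2}\right) 671 = - \frac{5489451}{2}$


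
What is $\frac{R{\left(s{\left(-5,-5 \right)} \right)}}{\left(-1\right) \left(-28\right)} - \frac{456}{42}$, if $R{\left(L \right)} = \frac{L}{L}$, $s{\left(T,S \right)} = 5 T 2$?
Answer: $- \frac{303}{28} \approx -10.821$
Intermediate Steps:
$s{\left(T,S \right)} = 10 T$
$R{\left(L \right)} = 1$
$\frac{R{\left(s{\left(-5,-5 \right)} \right)}}{\left(-1\right) \left(-28\right)} - \frac{456}{42} = 1 \frac{1}{\left(-1\right) \left(-28\right)} - \frac{456}{42} = 1 \cdot \frac{1}{28} - \frac{76}{7} = \frac{1}{28} - \frac{76}{7} = - \frac{303}{28}$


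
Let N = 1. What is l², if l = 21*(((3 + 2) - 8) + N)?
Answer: 1764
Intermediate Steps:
l = -42 (l = 21*(((3 + 2) - 8) + 1) = 21*((5 - 8) + 1) = 21*(-3 + 1) = 21*(-2) = -42)
l² = (-42)² = 1764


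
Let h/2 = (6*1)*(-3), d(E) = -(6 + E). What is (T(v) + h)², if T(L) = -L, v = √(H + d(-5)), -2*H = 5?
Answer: (72 + I*√14)²/4 ≈ 1292.5 + 134.7*I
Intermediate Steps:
H = -5/2 (H = -½*5 = -5/2 ≈ -2.5000)
d(E) = -6 - E
v = I*√14/2 (v = √(-5/2 + (-6 - 1*(-5))) = √(-5/2 + (-6 + 5)) = √(-5/2 - 1) = √(-7/2) = I*√14/2 ≈ 1.8708*I)
h = -36 (h = 2*((6*1)*(-3)) = 2*(6*(-3)) = 2*(-18) = -36)
(T(v) + h)² = (-I*√14/2 - 36)² = (-36 - I*√14/2)²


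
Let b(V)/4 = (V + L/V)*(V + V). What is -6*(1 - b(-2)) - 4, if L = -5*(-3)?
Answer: 902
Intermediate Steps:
L = 15
b(V) = 8*V*(V + 15/V) (b(V) = 4*((V + 15/V)*(V + V)) = 4*((V + 15/V)*(2*V)) = 4*(2*V*(V + 15/V)) = 8*V*(V + 15/V))
-6*(1 - b(-2)) - 4 = -6*(1 - (120 + 8*(-2)²)) - 4 = -6*(1 - (120 + 8*4)) - 4 = -6*(1 - (120 + 32)) - 4 = -6*(1 - 1*152) - 4 = -6*(1 - 152) - 4 = -6*(-151) - 4 = 906 - 4 = 902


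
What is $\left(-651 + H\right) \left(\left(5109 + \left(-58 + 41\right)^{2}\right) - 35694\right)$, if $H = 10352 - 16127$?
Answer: $194682096$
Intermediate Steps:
$H = -5775$
$\left(-651 + H\right) \left(\left(5109 + \left(-58 + 41\right)^{2}\right) - 35694\right) = \left(-651 - 5775\right) \left(\left(5109 + \left(-58 + 41\right)^{2}\right) - 35694\right) = - 6426 \left(\left(5109 + \left(-17\right)^{2}\right) - 35694\right) = - 6426 \left(\left(5109 + 289\right) - 35694\right) = - 6426 \left(5398 - 35694\right) = \left(-6426\right) \left(-30296\right) = 194682096$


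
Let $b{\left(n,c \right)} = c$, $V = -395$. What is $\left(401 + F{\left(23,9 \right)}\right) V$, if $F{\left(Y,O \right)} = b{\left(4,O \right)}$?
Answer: $-161950$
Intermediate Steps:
$F{\left(Y,O \right)} = O$
$\left(401 + F{\left(23,9 \right)}\right) V = \left(401 + 9\right) \left(-395\right) = 410 \left(-395\right) = -161950$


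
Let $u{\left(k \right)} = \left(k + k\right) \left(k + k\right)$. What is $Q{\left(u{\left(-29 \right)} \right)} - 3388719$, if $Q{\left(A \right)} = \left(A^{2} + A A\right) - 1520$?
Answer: $19242753$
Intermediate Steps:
$u{\left(k \right)} = 4 k^{2}$ ($u{\left(k \right)} = 2 k 2 k = 4 k^{2}$)
$Q{\left(A \right)} = -1520 + 2 A^{2}$ ($Q{\left(A \right)} = \left(A^{2} + A^{2}\right) - 1520 = 2 A^{2} - 1520 = -1520 + 2 A^{2}$)
$Q{\left(u{\left(-29 \right)} \right)} - 3388719 = \left(-1520 + 2 \left(4 \left(-29\right)^{2}\right)^{2}\right) - 3388719 = \left(-1520 + 2 \left(4 \cdot 841\right)^{2}\right) - 3388719 = \left(-1520 + 2 \cdot 3364^{2}\right) - 3388719 = \left(-1520 + 2 \cdot 11316496\right) - 3388719 = \left(-1520 + 22632992\right) - 3388719 = 22631472 - 3388719 = 19242753$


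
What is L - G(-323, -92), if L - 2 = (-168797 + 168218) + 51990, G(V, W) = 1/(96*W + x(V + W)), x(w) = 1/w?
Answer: 188443092468/3665281 ≈ 51413.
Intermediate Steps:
G(V, W) = 1/(1/(V + W) + 96*W) (G(V, W) = 1/(96*W + 1/(V + W)) = 1/(1/(V + W) + 96*W))
L = 51413 (L = 2 + ((-168797 + 168218) + 51990) = 2 + (-579 + 51990) = 2 + 51411 = 51413)
L - G(-323, -92) = 51413 - (-323 - 92)/(1 + 96*(-92)*(-323 - 92)) = 51413 - (-415)/(1 + 96*(-92)*(-415)) = 51413 - (-415)/(1 + 3665280) = 51413 - (-415)/3665281 = 51413 - 1*(-415/3665281) = 51413 + 415/3665281 = 188443092468/3665281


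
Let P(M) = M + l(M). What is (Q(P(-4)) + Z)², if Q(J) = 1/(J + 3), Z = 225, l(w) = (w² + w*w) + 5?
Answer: 65626201/1296 ≈ 50638.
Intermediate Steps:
l(w) = 5 + 2*w² (l(w) = (w² + w²) + 5 = 2*w² + 5 = 5 + 2*w²)
P(M) = 5 + M + 2*M² (P(M) = M + (5 + 2*M²) = 5 + M + 2*M²)
Q(J) = 1/(3 + J)
(Q(P(-4)) + Z)² = (1/(3 + (5 - 4 + 2*(-4)²)) + 225)² = (1/(3 + (5 - 4 + 2*16)) + 225)² = (1/(3 + (5 - 4 + 32)) + 225)² = (1/(3 + 33) + 225)² = (1/36 + 225)² = (8101/36)² = 65626201/1296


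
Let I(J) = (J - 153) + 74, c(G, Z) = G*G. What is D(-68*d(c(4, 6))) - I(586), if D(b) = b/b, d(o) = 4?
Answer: -506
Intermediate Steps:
c(G, Z) = G²
I(J) = -79 + J (I(J) = (-153 + J) + 74 = -79 + J)
D(b) = 1
D(-68*d(c(4, 6))) - I(586) = 1 - (-79 + 586) = 1 - 1*507 = 1 - 507 = -506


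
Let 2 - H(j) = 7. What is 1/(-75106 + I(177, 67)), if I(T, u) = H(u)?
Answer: -1/75111 ≈ -1.3314e-5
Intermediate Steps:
H(j) = -5 (H(j) = 2 - 1*7 = 2 - 7 = -5)
I(T, u) = -5
1/(-75106 + I(177, 67)) = 1/(-75106 - 5) = 1/(-75111) = -1/75111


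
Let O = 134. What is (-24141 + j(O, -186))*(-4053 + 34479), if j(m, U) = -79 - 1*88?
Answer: -739595208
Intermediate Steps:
j(m, U) = -167 (j(m, U) = -79 - 88 = -167)
(-24141 + j(O, -186))*(-4053 + 34479) = (-24141 - 167)*(-4053 + 34479) = -24308*30426 = -739595208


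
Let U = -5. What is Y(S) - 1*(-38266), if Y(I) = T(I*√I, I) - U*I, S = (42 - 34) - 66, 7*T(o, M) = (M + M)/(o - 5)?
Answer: 51873659564/1365959 - 6728*I*√58/1365959 ≈ 37976.0 - 0.037511*I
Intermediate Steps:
T(o, M) = 2*M/(7*(-5 + o)) (T(o, M) = ((M + M)/(o - 5))/7 = ((2*M)/(-5 + o))/7 = (2*M/(-5 + o))/7 = 2*M/(7*(-5 + o)))
S = -58 (S = 8 - 66 = -58)
Y(I) = 5*I + 2*I/(7*(-5 + I^(3/2))) (Y(I) = 2*I/(7*(-5 + I*√I)) - (-5)*I = 2*I/(7*(-5 + I^(3/2))) + 5*I = 5*I + 2*I/(7*(-5 + I^(3/2))))
Y(S) - 1*(-38266) = (⅐)*(-58)*(-173 + 35*(-58)^(3/2))/(-5 + (-58)^(3/2)) - 1*(-38266) = (⅐)*(-58)*(-173 + 35*(-58*I*√58))/(-5 - 58*I*√58) + 38266 = (⅐)*(-58)*(-173 - 2030*I*√58)/(-5 - 58*I*√58) + 38266 = -58*(-173 - 2030*I*√58)/(7*(-5 - 58*I*√58)) + 38266 = 38266 - 58*(-173 - 2030*I*√58)/(7*(-5 - 58*I*√58))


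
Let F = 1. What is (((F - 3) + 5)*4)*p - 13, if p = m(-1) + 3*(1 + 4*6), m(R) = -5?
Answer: 827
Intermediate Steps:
p = 70 (p = -5 + 3*(1 + 4*6) = -5 + 3*(1 + 24) = -5 + 3*25 = -5 + 75 = 70)
(((F - 3) + 5)*4)*p - 13 = (((1 - 3) + 5)*4)*70 - 13 = ((-2 + 5)*4)*70 - 13 = (3*4)*70 - 13 = 12*70 - 13 = 840 - 13 = 827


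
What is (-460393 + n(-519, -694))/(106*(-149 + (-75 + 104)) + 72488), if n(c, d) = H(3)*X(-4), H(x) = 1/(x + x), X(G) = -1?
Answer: -2762359/358608 ≈ -7.7030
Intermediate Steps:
H(x) = 1/(2*x)
n(c, d) = -1/6 (n(c, d) = ((1/2)/3)*(-1) = ((1/2)*(1/3))*(-1) = (1/6)*(-1) = -1/6)
(-460393 + n(-519, -694))/(106*(-149 + (-75 + 104)) + 72488) = (-460393 - 1/6)/(106*(-149 + (-75 + 104)) + 72488) = -2762359/(6*(106*(-149 + 29) + 72488)) = -2762359/(6*(106*(-120) + 72488)) = -2762359/(6*(-12720 + 72488)) = -2762359/6/59768 = -2762359/6*1/59768 = -2762359/358608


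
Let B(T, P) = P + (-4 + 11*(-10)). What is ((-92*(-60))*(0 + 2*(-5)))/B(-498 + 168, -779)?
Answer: 55200/893 ≈ 61.814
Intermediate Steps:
B(T, P) = -114 + P (B(T, P) = P + (-4 - 110) = P - 114 = -114 + P)
((-92*(-60))*(0 + 2*(-5)))/B(-498 + 168, -779) = ((-92*(-60))*(0 + 2*(-5)))/(-114 - 779) = (5520*(0 - 10))/(-893) = (5520*(-10))*(-1/893) = -55200*(-1/893) = 55200/893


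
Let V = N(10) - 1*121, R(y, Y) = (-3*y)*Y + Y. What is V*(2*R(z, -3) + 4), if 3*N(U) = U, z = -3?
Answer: 19768/3 ≈ 6589.3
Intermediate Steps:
N(U) = U/3
R(y, Y) = Y - 3*Y*y (R(y, Y) = -3*Y*y + Y = Y - 3*Y*y)
V = -353/3 (V = (⅓)*10 - 1*121 = 10/3 - 121 = -353/3 ≈ -117.67)
V*(2*R(z, -3) + 4) = -353*(2*(-3*(1 - 3*(-3))) + 4)/3 = -353*(2*(-3*(1 + 9)) + 4)/3 = -353*(2*(-3*10) + 4)/3 = -353*(2*(-30) + 4)/3 = -353*(-60 + 4)/3 = -353/3*(-56) = 19768/3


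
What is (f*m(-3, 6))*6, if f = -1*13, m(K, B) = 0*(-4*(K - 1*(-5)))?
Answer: 0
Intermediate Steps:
m(K, B) = 0 (m(K, B) = 0*(-4*(K + 5)) = 0*(-4*(5 + K)) = 0*(-20 - 4*K) = 0)
f = -13
(f*m(-3, 6))*6 = -13*0*6 = 0*6 = 0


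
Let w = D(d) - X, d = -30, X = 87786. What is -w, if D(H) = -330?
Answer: 88116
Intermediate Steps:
w = -88116 (w = -330 - 1*87786 = -330 - 87786 = -88116)
-w = -1*(-88116) = 88116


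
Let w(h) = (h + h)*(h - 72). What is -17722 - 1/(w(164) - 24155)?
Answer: -106704163/6021 ≈ -17722.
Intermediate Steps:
w(h) = 2*h*(-72 + h) (w(h) = (2*h)*(-72 + h) = 2*h*(-72 + h))
-17722 - 1/(w(164) - 24155) = -17722 - 1/(2*164*(-72 + 164) - 24155) = -17722 - 1/(2*164*92 - 24155) = -17722 - 1/(30176 - 24155) = -17722 - 1/6021 = -106704163/6021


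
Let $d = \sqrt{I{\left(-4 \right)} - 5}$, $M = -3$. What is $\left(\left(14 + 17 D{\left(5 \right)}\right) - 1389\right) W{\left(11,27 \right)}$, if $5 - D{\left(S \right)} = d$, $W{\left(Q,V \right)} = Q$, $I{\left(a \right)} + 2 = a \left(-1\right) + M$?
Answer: $-14190 - 187 i \sqrt{6} \approx -14190.0 - 458.05 i$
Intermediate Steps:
$I{\left(a \right)} = -5 - a$ ($I{\left(a \right)} = -2 + \left(a \left(-1\right) - 3\right) = -2 - \left(3 + a\right) = -5 - a$)
$d = i \sqrt{6}$ ($d = \sqrt{\left(-5 - -4\right) - 5} = \sqrt{\left(-5 + 4\right) - 5} = \sqrt{-1 - 5} = \sqrt{-6} = i \sqrt{6} \approx 2.4495 i$)
$D{\left(S \right)} = 5 - i \sqrt{6}$
$\left(\left(14 + 17 D{\left(5 \right)}\right) - 1389\right) W{\left(11,27 \right)} = \left(\left(14 + 17 \left(5 - i \sqrt{6}\right)\right) - 1389\right) 11 = \left(\left(14 + \left(85 - 17 i \sqrt{6}\right)\right) - 1389\right) 11 = \left(\left(99 - 17 i \sqrt{6}\right) - 1389\right) 11 = \left(-1290 - 17 i \sqrt{6}\right) 11 = -14190 - 187 i \sqrt{6}$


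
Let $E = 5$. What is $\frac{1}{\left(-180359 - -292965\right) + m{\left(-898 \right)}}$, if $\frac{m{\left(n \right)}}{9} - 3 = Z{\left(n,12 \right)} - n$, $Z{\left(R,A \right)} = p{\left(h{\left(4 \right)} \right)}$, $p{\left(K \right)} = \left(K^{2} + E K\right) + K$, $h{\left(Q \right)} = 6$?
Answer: $\frac{1}{121363} \approx 8.2397 \cdot 10^{-6}$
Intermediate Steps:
$p{\left(K \right)} = K^{2} + 6 K$ ($p{\left(K \right)} = \left(K^{2} + 5 K\right) + K = K^{2} + 6 K$)
$Z{\left(R,A \right)} = 72$ ($Z{\left(R,A \right)} = 6 \left(6 + 6\right) = 6 \cdot 12 = 72$)
$m{\left(n \right)} = 675 - 9 n$ ($m{\left(n \right)} = 27 + 9 \left(72 - n\right) = 27 - \left(-648 + 9 n\right) = 675 - 9 n$)
$\frac{1}{\left(-180359 - -292965\right) + m{\left(-898 \right)}} = \frac{1}{\left(-180359 - -292965\right) + \left(675 - -8082\right)} = \frac{1}{\left(-180359 + 292965\right) + \left(675 + 8082\right)} = \frac{1}{112606 + 8757} = \frac{1}{121363}$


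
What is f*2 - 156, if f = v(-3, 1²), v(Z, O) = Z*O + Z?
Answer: -168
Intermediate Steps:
v(Z, O) = Z + O*Z (v(Z, O) = O*Z + Z = Z + O*Z)
f = -6 (f = -3*(1 + 1²) = -3*(1 + 1) = -3*2 = -6)
f*2 - 156 = -6*2 - 156 = -12 - 156 = -168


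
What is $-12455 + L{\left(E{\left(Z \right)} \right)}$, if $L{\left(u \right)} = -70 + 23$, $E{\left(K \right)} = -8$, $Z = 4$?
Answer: $-12502$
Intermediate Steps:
$L{\left(u \right)} = -47$
$-12455 + L{\left(E{\left(Z \right)} \right)} = -12455 - 47 = -12502$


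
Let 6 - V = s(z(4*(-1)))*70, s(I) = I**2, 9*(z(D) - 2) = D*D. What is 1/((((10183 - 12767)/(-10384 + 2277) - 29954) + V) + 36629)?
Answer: 656667/3731383091 ≈ 0.00017598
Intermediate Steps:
z(D) = 2 + D**2/9 (z(D) = 2 + (D*D)/9 = 2 + D**2/9)
V = -80434/81 (V = 6 - (2 + (4*(-1))**2/9)**2*70 = 6 - (2 + (1/9)*(-4)**2)**2*70 = 6 - (2 + (1/9)*16)**2*70 = 6 - (2 + 16/9)**2*70 = 6 - (34/9)**2*70 = 6 - 1156*70/81 = 6 - 1*80920/81 = 6 - 80920/81 = -80434/81 ≈ -993.01)
1/((((10183 - 12767)/(-10384 + 2277) - 29954) + V) + 36629) = 1/((((10183 - 12767)/(-10384 + 2277) - 29954) - 80434/81) + 36629) = 1/(((-2584/(-8107) - 29954) - 80434/81) + 36629) = 1/(((-2584*(-1/8107) - 29954) - 80434/81) + 36629) = 1/(((2584/8107 - 29954) - 80434/81) + 36629) = 1/((-242834494/8107 - 80434/81) + 36629) = 1/(-20321672452/656667 + 36629) = 1/(3731383091/656667) = 656667/3731383091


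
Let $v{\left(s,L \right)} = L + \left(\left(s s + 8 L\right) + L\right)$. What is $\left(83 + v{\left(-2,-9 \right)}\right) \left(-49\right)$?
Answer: $147$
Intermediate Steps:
$v{\left(s,L \right)} = s^{2} + 10 L$ ($v{\left(s,L \right)} = L + \left(\left(s^{2} + 8 L\right) + L\right) = L + \left(s^{2} + 9 L\right) = s^{2} + 10 L$)
$\left(83 + v{\left(-2,-9 \right)}\right) \left(-49\right) = \left(83 + \left(\left(-2\right)^{2} + 10 \left(-9\right)\right)\right) \left(-49\right) = \left(83 + \left(4 - 90\right)\right) \left(-49\right) = \left(83 - 86\right) \left(-49\right) = \left(-3\right) \left(-49\right) = 147$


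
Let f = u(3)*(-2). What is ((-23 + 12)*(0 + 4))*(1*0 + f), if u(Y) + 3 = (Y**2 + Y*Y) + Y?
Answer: 1584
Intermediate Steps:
u(Y) = -3 + Y + 2*Y**2 (u(Y) = -3 + ((Y**2 + Y*Y) + Y) = -3 + ((Y**2 + Y**2) + Y) = -3 + (2*Y**2 + Y) = -3 + (Y + 2*Y**2) = -3 + Y + 2*Y**2)
f = -36 (f = (-3 + 3 + 2*3**2)*(-2) = (-3 + 3 + 2*9)*(-2) = (-3 + 3 + 18)*(-2) = 18*(-2) = -36)
((-23 + 12)*(0 + 4))*(1*0 + f) = ((-23 + 12)*(0 + 4))*(1*0 - 36) = (-11*4)*(0 - 36) = -44*(-36) = 1584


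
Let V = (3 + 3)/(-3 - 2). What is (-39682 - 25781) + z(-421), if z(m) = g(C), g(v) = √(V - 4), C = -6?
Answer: -65463 + I*√130/5 ≈ -65463.0 + 2.2803*I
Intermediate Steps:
V = -6/5 (V = 6/(-5) = 6*(-⅕) = -6/5 ≈ -1.2000)
g(v) = I*√130/5 (g(v) = √(-6/5 - 4) = √(-26/5) = I*√130/5)
z(m) = I*√130/5
(-39682 - 25781) + z(-421) = (-39682 - 25781) + I*√130/5 = -65463 + I*√130/5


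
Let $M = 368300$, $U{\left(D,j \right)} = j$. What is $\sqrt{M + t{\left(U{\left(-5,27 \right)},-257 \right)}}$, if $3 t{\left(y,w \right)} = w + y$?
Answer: $\frac{\sqrt{3314010}}{3} \approx 606.81$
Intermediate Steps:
$t{\left(y,w \right)} = \frac{w}{3} + \frac{y}{3}$ ($t{\left(y,w \right)} = \frac{w + y}{3} = \frac{w}{3} + \frac{y}{3}$)
$\sqrt{M + t{\left(U{\left(-5,27 \right)},-257 \right)}} = \sqrt{368300 + \left(\frac{1}{3} \left(-257\right) + \frac{1}{3} \cdot 27\right)} = \sqrt{368300 + \left(- \frac{257}{3} + 9\right)} = \sqrt{368300 - \frac{230}{3}} = \sqrt{\frac{1104670}{3}} = \frac{\sqrt{3314010}}{3}$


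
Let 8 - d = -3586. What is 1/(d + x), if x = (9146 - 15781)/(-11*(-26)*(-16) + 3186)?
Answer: 278/1000459 ≈ 0.00027787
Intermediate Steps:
d = 3594 (d = 8 - 1*(-3586) = 8 + 3586 = 3594)
x = 1327/278 (x = -6635/(286*(-16) + 3186) = -6635/(-4576 + 3186) = -6635/(-1390) = -6635*(-1/1390) = 1327/278 ≈ 4.7734)
1/(d + x) = 1/(3594 + 1327/278) = 1/(1000459/278) = 278/1000459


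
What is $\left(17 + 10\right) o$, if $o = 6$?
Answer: $162$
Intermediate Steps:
$\left(17 + 10\right) o = \left(17 + 10\right) 6 = 27 \cdot 6 = 162$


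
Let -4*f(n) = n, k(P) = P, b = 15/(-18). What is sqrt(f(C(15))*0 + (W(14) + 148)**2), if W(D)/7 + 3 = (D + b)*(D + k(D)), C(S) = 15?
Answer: 8123/3 ≈ 2707.7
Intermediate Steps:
b = -5/6 (b = 15*(-1/18) = -5/6 ≈ -0.83333)
f(n) = -n/4
W(D) = -21 + 14*D*(-5/6 + D) (W(D) = -21 + 7*((D - 5/6)*(D + D)) = -21 + 7*((-5/6 + D)*(2*D)) = -21 + 7*(2*D*(-5/6 + D)) = -21 + 14*D*(-5/6 + D))
sqrt(f(C(15))*0 + (W(14) + 148)**2) = sqrt(-1/4*15*0 + ((-21 + 14*14**2 - 35/3*14) + 148)**2) = sqrt(-15/4*0 + ((-21 + 14*196 - 490/3) + 148)**2) = sqrt(0 + ((-21 + 2744 - 490/3) + 148)**2) = sqrt(0 + (7679/3 + 148)**2) = sqrt(0 + (8123/3)**2) = sqrt(0 + 65983129/9) = sqrt(65983129/9) = 8123/3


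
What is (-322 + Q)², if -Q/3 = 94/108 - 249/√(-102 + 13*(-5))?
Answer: 5520693467/54108 + 484969*I*√167/167 ≈ 1.0203e+5 + 37528.0*I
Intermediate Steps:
Q = -47/18 - 747*I*√167/167 (Q = -3*(94/108 - 249/√(-102 + 13*(-5))) = -3*(94*(1/108) - 249/√(-102 - 65)) = -3*(47/54 - 249*(-I*√167/167)) = -3*(47/54 - (-249)*I*√167/167) = -3*(47/54 + 249*I*√167/167) = -47/18 - 747*I*√167/167 ≈ -2.6111 - 57.805*I)
(-322 + Q)² = (-322 + (-47/18 - 747*I*√167/167))² = (-5843/18 - 747*I*√167/167)²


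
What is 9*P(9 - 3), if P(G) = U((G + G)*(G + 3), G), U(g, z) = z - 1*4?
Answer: 18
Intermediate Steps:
U(g, z) = -4 + z (U(g, z) = z - 4 = -4 + z)
P(G) = -4 + G
9*P(9 - 3) = 9*(-4 + (9 - 3)) = 9*(-4 + 6) = 9*2 = 18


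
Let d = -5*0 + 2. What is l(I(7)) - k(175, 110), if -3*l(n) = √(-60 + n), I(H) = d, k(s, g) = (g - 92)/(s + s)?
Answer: -9/175 - I*√58/3 ≈ -0.051429 - 2.5386*I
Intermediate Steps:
d = 2 (d = 0 + 2 = 2)
k(s, g) = (-92 + g)/(2*s) (k(s, g) = (-92 + g)/((2*s)) = (-92 + g)*(1/(2*s)) = (-92 + g)/(2*s))
I(H) = 2
l(n) = -√(-60 + n)/3
l(I(7)) - k(175, 110) = -√(-60 + 2)/3 - (-92 + 110)/(2*175) = -I*√58/3 - 18/(2*175) = -I*√58/3 - 1*9/175 = -I*√58/3 - 9/175 = -9/175 - I*√58/3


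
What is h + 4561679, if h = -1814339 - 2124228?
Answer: 623112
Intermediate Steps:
h = -3938567
h + 4561679 = -3938567 + 4561679 = 623112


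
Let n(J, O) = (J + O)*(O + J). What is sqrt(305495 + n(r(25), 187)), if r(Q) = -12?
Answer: 2*sqrt(84030) ≈ 579.76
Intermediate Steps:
n(J, O) = (J + O)**2 (n(J, O) = (J + O)*(J + O) = (J + O)**2)
sqrt(305495 + n(r(25), 187)) = sqrt(305495 + (-12 + 187)**2) = sqrt(305495 + 175**2) = sqrt(305495 + 30625) = sqrt(336120) = 2*sqrt(84030)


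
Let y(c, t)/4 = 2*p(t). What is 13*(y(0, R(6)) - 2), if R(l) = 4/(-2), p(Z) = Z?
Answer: -234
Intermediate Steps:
R(l) = -2 (R(l) = 4*(-1/2) = -2)
y(c, t) = 8*t (y(c, t) = 4*(2*t) = 8*t)
13*(y(0, R(6)) - 2) = 13*(8*(-2) - 2) = 13*(-16 - 2) = 13*(-18) = -234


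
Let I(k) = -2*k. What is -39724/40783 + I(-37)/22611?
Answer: -895181422/922144413 ≈ -0.97076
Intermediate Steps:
-39724/40783 + I(-37)/22611 = -39724/40783 - 2*(-37)/22611 = -39724*1/40783 + 74*(1/22611) = -39724/40783 + 74/22611 = -895181422/922144413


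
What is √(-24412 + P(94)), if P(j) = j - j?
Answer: 2*I*√6103 ≈ 156.24*I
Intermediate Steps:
P(j) = 0
√(-24412 + P(94)) = √(-24412 + 0) = √(-24412) = 2*I*√6103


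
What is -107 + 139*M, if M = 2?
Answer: 171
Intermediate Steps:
-107 + 139*M = -107 + 139*2 = -107 + 278 = 171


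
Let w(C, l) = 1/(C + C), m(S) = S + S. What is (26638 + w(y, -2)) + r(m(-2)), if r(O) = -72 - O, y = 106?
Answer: 5632841/212 ≈ 26570.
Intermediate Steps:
m(S) = 2*S
w(C, l) = 1/(2*C)
(26638 + w(y, -2)) + r(m(-2)) = (26638 + (½)/106) + (-72 - 2*(-2)) = (26638 + (½)*(1/106)) + (-72 - 1*(-4)) = (26638 + 1/212) + (-72 + 4) = 5647257/212 - 68 = 5632841/212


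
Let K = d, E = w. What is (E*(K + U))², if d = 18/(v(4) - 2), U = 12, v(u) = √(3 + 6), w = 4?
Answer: 14400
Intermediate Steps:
v(u) = 3 (v(u) = √9 = 3)
E = 4
d = 18 (d = 18/(3 - 2) = 18/1 = 18*1 = 18)
K = 18
(E*(K + U))² = (4*(18 + 12))² = (4*30)² = 120² = 14400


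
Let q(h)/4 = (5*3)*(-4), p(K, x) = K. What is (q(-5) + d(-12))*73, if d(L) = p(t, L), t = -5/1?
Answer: -17885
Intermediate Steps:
t = -5 (t = -5*1 = -5)
d(L) = -5
q(h) = -240 (q(h) = 4*((5*3)*(-4)) = 4*(15*(-4)) = 4*(-60) = -240)
(q(-5) + d(-12))*73 = (-240 - 5)*73 = -245*73 = -17885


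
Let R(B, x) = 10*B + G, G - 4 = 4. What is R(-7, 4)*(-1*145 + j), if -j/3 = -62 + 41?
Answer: 5084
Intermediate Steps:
G = 8 (G = 4 + 4 = 8)
R(B, x) = 8 + 10*B (R(B, x) = 10*B + 8 = 8 + 10*B)
j = 63 (j = -3*(-62 + 41) = -3*(-21) = 63)
R(-7, 4)*(-1*145 + j) = (8 + 10*(-7))*(-1*145 + 63) = (8 - 70)*(-145 + 63) = -62*(-82) = 5084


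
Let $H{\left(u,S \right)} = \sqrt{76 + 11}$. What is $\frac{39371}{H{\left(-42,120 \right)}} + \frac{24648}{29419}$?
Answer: $\frac{1896}{2263} + \frac{39371 \sqrt{87}}{87} \approx 4221.9$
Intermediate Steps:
$H{\left(u,S \right)} = \sqrt{87}$
$\frac{39371}{H{\left(-42,120 \right)}} + \frac{24648}{29419} = \frac{39371}{\sqrt{87}} + \frac{24648}{29419} = 39371 \frac{\sqrt{87}}{87} + 24648 \cdot \frac{1}{29419} = \frac{39371 \sqrt{87}}{87} + \frac{1896}{2263} = \frac{1896}{2263} + \frac{39371 \sqrt{87}}{87}$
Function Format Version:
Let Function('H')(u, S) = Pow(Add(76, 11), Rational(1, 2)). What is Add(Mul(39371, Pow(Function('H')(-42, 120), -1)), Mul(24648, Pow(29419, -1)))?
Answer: Add(Rational(1896, 2263), Mul(Rational(39371, 87), Pow(87, Rational(1, 2)))) ≈ 4221.9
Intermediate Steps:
Function('H')(u, S) = Pow(87, Rational(1, 2))
Add(Mul(39371, Pow(Function('H')(-42, 120), -1)), Mul(24648, Pow(29419, -1))) = Add(Mul(39371, Pow(Pow(87, Rational(1, 2)), -1)), Mul(24648, Pow(29419, -1))) = Add(Mul(39371, Mul(Rational(1, 87), Pow(87, Rational(1, 2)))), Mul(24648, Rational(1, 29419))) = Add(Mul(Rational(39371, 87), Pow(87, Rational(1, 2))), Rational(1896, 2263)) = Add(Rational(1896, 2263), Mul(Rational(39371, 87), Pow(87, Rational(1, 2))))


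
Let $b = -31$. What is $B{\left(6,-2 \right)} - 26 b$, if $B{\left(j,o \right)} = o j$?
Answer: $794$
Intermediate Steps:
$B{\left(j,o \right)} = j o$
$B{\left(6,-2 \right)} - 26 b = 6 \left(-2\right) - -806 = -12 + 806 = 794$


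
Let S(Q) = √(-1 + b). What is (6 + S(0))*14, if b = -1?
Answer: 84 + 14*I*√2 ≈ 84.0 + 19.799*I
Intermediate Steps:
S(Q) = I*√2 (S(Q) = √(-1 - 1) = √(-2) = I*√2)
(6 + S(0))*14 = (6 + I*√2)*14 = 84 + 14*I*√2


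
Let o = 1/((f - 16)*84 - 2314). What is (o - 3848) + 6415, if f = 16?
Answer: 5940037/2314 ≈ 2567.0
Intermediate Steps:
o = -1/2314 (o = 1/((16 - 16)*84 - 2314) = 1/(0*84 - 2314) = 1/(0 - 2314) = 1/(-2314) = -1/2314 ≈ -0.00043215)
(o - 3848) + 6415 = (-1/2314 - 3848) + 6415 = -8904273/2314 + 6415 = 5940037/2314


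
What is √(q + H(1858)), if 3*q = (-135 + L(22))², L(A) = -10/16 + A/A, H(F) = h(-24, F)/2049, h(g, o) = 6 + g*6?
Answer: 5*√7214507827/5464 ≈ 77.725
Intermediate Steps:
h(g, o) = 6 + 6*g
H(F) = -46/683 (H(F) = (6 + 6*(-24))/2049 = (6 - 144)*(1/2049) = -138*1/2049 = -46/683)
L(A) = 3/8 (L(A) = -10*1/16 + 1 = -5/8 + 1 = 3/8)
q = 386643/64 (q = (-135 + 3/8)²/3 = (-1077/8)²/3 = (⅓)*(1159929/64) = 386643/64 ≈ 6041.3)
√(q + H(1858)) = √(386643/64 - 46/683) = √(264074225/43712) = 5*√7214507827/5464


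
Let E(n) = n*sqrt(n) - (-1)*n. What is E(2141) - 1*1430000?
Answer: -1427859 + 2141*sqrt(2141) ≈ -1.3288e+6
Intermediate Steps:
E(n) = n + n**(3/2) (E(n) = n**(3/2) + n = n + n**(3/2))
E(2141) - 1*1430000 = (2141 + 2141**(3/2)) - 1*1430000 = (2141 + 2141*sqrt(2141)) - 1430000 = -1427859 + 2141*sqrt(2141)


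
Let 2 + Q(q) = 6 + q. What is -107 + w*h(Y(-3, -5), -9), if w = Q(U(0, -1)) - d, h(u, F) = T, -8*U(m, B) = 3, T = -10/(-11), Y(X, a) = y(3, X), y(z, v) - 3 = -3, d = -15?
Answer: -3963/44 ≈ -90.068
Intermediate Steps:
y(z, v) = 0 (y(z, v) = 3 - 3 = 0)
Y(X, a) = 0
T = 10/11 (T = -10*(-1/11) = 10/11 ≈ 0.90909)
U(m, B) = -3/8 (U(m, B) = -⅛*3 = -3/8)
Q(q) = 4 + q (Q(q) = -2 + (6 + q) = 4 + q)
h(u, F) = 10/11
w = 149/8 (w = (4 - 3/8) - (-15) = 29/8 - 1*(-15) = 29/8 + 15 = 149/8 ≈ 18.625)
-107 + w*h(Y(-3, -5), -9) = -107 + (149/8)*(10/11) = -107 + 745/44 = -3963/44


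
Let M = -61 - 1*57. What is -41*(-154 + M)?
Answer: 11152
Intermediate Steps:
M = -118 (M = -61 - 57 = -118)
-41*(-154 + M) = -41*(-154 - 118) = -41*(-272) = 11152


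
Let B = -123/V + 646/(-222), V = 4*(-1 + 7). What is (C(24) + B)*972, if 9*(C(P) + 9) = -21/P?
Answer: -616140/37 ≈ -16652.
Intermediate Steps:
V = 24 (V = 4*6 = 24)
B = -7135/888 (B = -123/24 + 646/(-222) = -123*1/24 + 646*(-1/222) = -41/8 - 323/111 = -7135/888 ≈ -8.0349)
C(P) = -9 - 7/(3*P) (C(P) = -9 + (-21/P)/9 = -9 - 7/(3*P))
(C(24) + B)*972 = ((-9 - 7/3/24) - 7135/888)*972 = ((-9 - 7/3*1/24) - 7135/888)*972 = ((-9 - 7/72) - 7135/888)*972 = (-655/72 - 7135/888)*972 = -5705/333*972 = -616140/37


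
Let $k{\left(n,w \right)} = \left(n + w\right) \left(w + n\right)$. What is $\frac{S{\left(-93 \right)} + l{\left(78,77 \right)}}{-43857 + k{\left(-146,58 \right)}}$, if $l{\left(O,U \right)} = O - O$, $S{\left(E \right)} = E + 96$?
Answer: $- \frac{3}{36113} \approx -8.3073 \cdot 10^{-5}$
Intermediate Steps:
$S{\left(E \right)} = 96 + E$
$k{\left(n,w \right)} = \left(n + w\right)^{2}$ ($k{\left(n,w \right)} = \left(n + w\right) \left(n + w\right) = \left(n + w\right)^{2}$)
$l{\left(O,U \right)} = 0$
$\frac{S{\left(-93 \right)} + l{\left(78,77 \right)}}{-43857 + k{\left(-146,58 \right)}} = \frac{\left(96 - 93\right) + 0}{-43857 + \left(-146 + 58\right)^{2}} = \frac{3 + 0}{-43857 + \left(-88\right)^{2}} = \frac{3}{-43857 + 7744} = \frac{3}{-36113} = 3 \left(- \frac{1}{36113}\right) = - \frac{3}{36113}$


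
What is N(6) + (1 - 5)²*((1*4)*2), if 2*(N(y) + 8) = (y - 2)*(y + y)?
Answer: 144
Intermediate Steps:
N(y) = -8 + y*(-2 + y) (N(y) = -8 + ((y - 2)*(y + y))/2 = -8 + ((-2 + y)*(2*y))/2 = -8 + (2*y*(-2 + y))/2 = -8 + y*(-2 + y))
N(6) + (1 - 5)²*((1*4)*2) = (-8 + 6² - 2*6) + (1 - 5)²*((1*4)*2) = (-8 + 36 - 12) + (-4)²*(4*2) = 16 + 16*8 = 16 + 128 = 144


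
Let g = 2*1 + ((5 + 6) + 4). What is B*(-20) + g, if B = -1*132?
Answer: 2657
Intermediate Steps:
B = -132
g = 17 (g = 2 + (11 + 4) = 2 + 15 = 17)
B*(-20) + g = -132*(-20) + 17 = 2640 + 17 = 2657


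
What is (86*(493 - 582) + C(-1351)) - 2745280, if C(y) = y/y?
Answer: -2752933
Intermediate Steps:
C(y) = 1
(86*(493 - 582) + C(-1351)) - 2745280 = (86*(493 - 582) + 1) - 2745280 = (86*(-89) + 1) - 2745280 = (-7654 + 1) - 2745280 = -7653 - 2745280 = -2752933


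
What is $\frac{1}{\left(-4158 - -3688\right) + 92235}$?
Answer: $\frac{1}{91765} \approx 1.0897 \cdot 10^{-5}$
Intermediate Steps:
$\frac{1}{\left(-4158 - -3688\right) + 92235} = \frac{1}{\left(-4158 + 3688\right) + 92235} = \frac{1}{-470 + 92235} = \frac{1}{91765}$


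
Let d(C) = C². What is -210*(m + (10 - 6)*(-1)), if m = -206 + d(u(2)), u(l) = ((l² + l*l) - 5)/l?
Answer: 87255/2 ≈ 43628.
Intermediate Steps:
u(l) = (-5 + 2*l²)/l (u(l) = ((l² + l²) - 5)/l = (2*l² - 5)/l = (-5 + 2*l²)/l)
m = -815/4 (m = -206 + (-5/2 + 2*2)² = -206 + (-5*½ + 4)² = -206 + (-5/2 + 4)² = -206 + (3/2)² = -206 + 9/4 = -815/4 ≈ -203.75)
-210*(m + (10 - 6)*(-1)) = -210*(-815/4 + (10 - 6)*(-1)) = -210*(-815/4 + 4*(-1)) = -210*(-815/4 - 4) = -210*(-831/4) = 87255/2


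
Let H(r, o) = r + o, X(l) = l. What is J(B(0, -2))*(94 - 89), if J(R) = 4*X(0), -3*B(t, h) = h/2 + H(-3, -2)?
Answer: 0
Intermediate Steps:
H(r, o) = o + r
B(t, h) = 5/3 - h/6 (B(t, h) = -(h/2 + (-2 - 3))/3 = -(h*(½) - 5)/3 = -(h/2 - 5)/3 = -(-5 + h/2)/3 = 5/3 - h/6)
J(R) = 0 (J(R) = 4*0 = 0)
J(B(0, -2))*(94 - 89) = 0*(94 - 89) = 0*5 = 0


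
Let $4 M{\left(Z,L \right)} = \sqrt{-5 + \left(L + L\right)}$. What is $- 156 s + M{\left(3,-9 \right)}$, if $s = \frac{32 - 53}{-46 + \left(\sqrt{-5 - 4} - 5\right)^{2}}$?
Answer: $- \frac{273}{5} + \frac{273 i}{5} + \frac{i \sqrt{23}}{4} \approx -54.6 + 55.799 i$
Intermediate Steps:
$M{\left(Z,L \right)} = \frac{\sqrt{-5 + 2 L}}{4}$ ($M{\left(Z,L \right)} = \frac{\sqrt{-5 + \left(L + L\right)}}{4} = \frac{\sqrt{-5 + 2 L}}{4}$)
$s = - \frac{21}{-46 + \left(-5 + 3 i\right)^{2}}$ ($s = - \frac{21}{-46 + \left(\sqrt{-9} - 5\right)^{2}} = - \frac{21}{-46 + \left(3 i - 5\right)^{2}} = - \frac{21}{-46 + \left(-5 + 3 i\right)^{2}} \approx 0.35 - 0.35 i$)
$- 156 s + M{\left(3,-9 \right)} = - 156 \left(\frac{7}{20} - \frac{7 i}{20}\right) + \frac{\sqrt{-5 + 2 \left(-9\right)}}{4} = \left(- \frac{273}{5} + \frac{273 i}{5}\right) + \frac{\sqrt{-5 - 18}}{4} = \left(- \frac{273}{5} + \frac{273 i}{5}\right) + \frac{\sqrt{-23}}{4} = \left(- \frac{273}{5} + \frac{273 i}{5}\right) + \frac{i \sqrt{23}}{4} = - \frac{273}{5} + \frac{273 i}{5} + \frac{i \sqrt{23}}{4}$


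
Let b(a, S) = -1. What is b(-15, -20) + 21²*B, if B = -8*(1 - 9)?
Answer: 28223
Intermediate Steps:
B = 64 (B = -8*(-8) = 64)
b(-15, -20) + 21²*B = -1 + 21²*64 = -1 + 441*64 = -1 + 28224 = 28223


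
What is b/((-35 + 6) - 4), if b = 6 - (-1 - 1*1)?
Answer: -8/33 ≈ -0.24242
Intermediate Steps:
b = 8 (b = 6 - (-1 - 1) = 6 - 1*(-2) = 6 + 2 = 8)
b/((-35 + 6) - 4) = 8/((-35 + 6) - 4) = 8/(-29 - 4) = 8/(-33) = -1/33*8 = -8/33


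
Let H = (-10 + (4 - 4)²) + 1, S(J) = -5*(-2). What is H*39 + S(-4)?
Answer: -341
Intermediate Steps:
S(J) = 10
H = -9 (H = (-10 + 0²) + 1 = (-10 + 0) + 1 = -10 + 1 = -9)
H*39 + S(-4) = -9*39 + 10 = -351 + 10 = -341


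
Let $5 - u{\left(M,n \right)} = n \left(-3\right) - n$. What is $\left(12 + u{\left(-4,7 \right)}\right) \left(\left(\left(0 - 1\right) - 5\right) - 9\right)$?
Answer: $-675$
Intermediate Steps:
$u{\left(M,n \right)} = 5 + 4 n$ ($u{\left(M,n \right)} = 5 - \left(n \left(-3\right) - n\right) = 5 - \left(- 3 n - n\right) = 5 - - 4 n = 5 + 4 n$)
$\left(12 + u{\left(-4,7 \right)}\right) \left(\left(\left(0 - 1\right) - 5\right) - 9\right) = \left(12 + \left(5 + 4 \cdot 7\right)\right) \left(\left(\left(0 - 1\right) - 5\right) - 9\right) = \left(12 + \left(5 + 28\right)\right) \left(\left(-1 - 5\right) - 9\right) = \left(12 + 33\right) \left(-6 - 9\right) = 45 \left(-15\right) = -675$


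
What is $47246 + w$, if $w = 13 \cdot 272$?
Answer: $50782$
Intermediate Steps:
$w = 3536$
$47246 + w = 47246 + 3536 = 50782$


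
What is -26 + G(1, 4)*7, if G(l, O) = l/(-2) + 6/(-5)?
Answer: -379/10 ≈ -37.900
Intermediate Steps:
G(l, O) = -6/5 - l/2 (G(l, O) = l*(-1/2) + 6*(-1/5) = -l/2 - 6/5 = -6/5 - l/2)
-26 + G(1, 4)*7 = -26 + (-6/5 - 1/2*1)*7 = -26 + (-6/5 - 1/2)*7 = -26 - 17/10*7 = -26 - 119/10 = -379/10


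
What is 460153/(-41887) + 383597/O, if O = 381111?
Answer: -159301642444/15963596457 ≈ -9.9790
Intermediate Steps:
460153/(-41887) + 383597/O = 460153/(-41887) + 383597/381111 = 460153*(-1/41887) + 383597*(1/381111) = -460153/41887 + 383597/381111 = -159301642444/15963596457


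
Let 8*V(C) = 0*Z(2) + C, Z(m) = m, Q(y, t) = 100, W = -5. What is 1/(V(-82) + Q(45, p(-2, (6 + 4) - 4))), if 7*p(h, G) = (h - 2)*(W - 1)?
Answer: 4/359 ≈ 0.011142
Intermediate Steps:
p(h, G) = 12/7 - 6*h/7 (p(h, G) = ((h - 2)*(-5 - 1))/7 = ((-2 + h)*(-6))/7 = (12 - 6*h)/7 = 12/7 - 6*h/7)
V(C) = C/8 (V(C) = (0*2 + C)/8 = (0 + C)/8 = C/8)
1/(V(-82) + Q(45, p(-2, (6 + 4) - 4))) = 1/((⅛)*(-82) + 100) = 1/(-41/4 + 100) = 1/(359/4) = 4/359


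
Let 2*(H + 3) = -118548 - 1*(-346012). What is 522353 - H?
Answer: 408624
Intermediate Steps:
H = 113729 (H = -3 + (-118548 - 1*(-346012))/2 = -3 + (-118548 + 346012)/2 = -3 + (½)*227464 = -3 + 113732 = 113729)
522353 - H = 522353 - 1*113729 = 522353 - 113729 = 408624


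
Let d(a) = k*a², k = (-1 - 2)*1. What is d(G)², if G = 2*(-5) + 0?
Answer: 90000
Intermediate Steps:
G = -10 (G = -10 + 0 = -10)
k = -3 (k = -3*1 = -3)
d(a) = -3*a²
d(G)² = (-3*(-10)²)² = (-3*100)² = (-300)² = 90000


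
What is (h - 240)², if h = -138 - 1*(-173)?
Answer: 42025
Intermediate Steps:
h = 35 (h = -138 + 173 = 35)
(h - 240)² = (35 - 240)² = (-205)² = 42025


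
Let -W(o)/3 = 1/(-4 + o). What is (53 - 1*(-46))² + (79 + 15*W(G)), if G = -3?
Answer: 69205/7 ≈ 9886.4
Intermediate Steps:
W(o) = -3/(-4 + o)
(53 - 1*(-46))² + (79 + 15*W(G)) = (53 - 1*(-46))² + (79 + 15*(-3/(-4 - 3))) = (53 + 46)² + (79 + 15*(-3/(-7))) = 99² + (79 + 15*(-3*(-⅐))) = 9801 + (79 + 15*(3/7)) = 9801 + (79 + 45/7) = 9801 + 598/7 = 69205/7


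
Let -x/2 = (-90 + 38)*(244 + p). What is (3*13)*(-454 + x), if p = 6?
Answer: 996294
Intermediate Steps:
x = 26000 (x = -2*(-90 + 38)*(244 + 6) = -(-104)*250 = -2*(-13000) = 26000)
(3*13)*(-454 + x) = (3*13)*(-454 + 26000) = 39*25546 = 996294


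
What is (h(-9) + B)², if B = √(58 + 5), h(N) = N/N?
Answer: 64 + 6*√7 ≈ 79.875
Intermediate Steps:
h(N) = 1
B = 3*√7 (B = √63 = 3*√7 ≈ 7.9373)
(h(-9) + B)² = (1 + 3*√7)²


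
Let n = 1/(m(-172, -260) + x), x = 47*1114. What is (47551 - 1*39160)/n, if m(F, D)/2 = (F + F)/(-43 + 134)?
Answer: 39973800990/91 ≈ 4.3927e+8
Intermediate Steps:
x = 52358
m(F, D) = 4*F/91 (m(F, D) = 2*((F + F)/(-43 + 134)) = 2*((2*F)/91) = 2*((2*F)*(1/91)) = 2*(2*F/91) = 4*F/91)
n = 91/4763890 (n = 1/((4/91)*(-172) + 52358) = 1/(-688/91 + 52358) = 1/(4763890/91) = 91/4763890 ≈ 1.9102e-5)
(47551 - 1*39160)/n = (47551 - 1*39160)/(91/4763890) = (47551 - 39160)*(4763890/91) = 8391*(4763890/91) = 39973800990/91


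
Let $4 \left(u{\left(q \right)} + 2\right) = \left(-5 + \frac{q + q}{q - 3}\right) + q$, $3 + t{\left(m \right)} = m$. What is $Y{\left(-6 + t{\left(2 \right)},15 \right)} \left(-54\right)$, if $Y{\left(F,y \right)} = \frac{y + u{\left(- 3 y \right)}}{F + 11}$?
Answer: $- \frac{837}{64} \approx -13.078$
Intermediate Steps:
$t{\left(m \right)} = -3 + m$
$u{\left(q \right)} = - \frac{13}{4} + \frac{q}{4} + \frac{q}{2 \left(-3 + q\right)}$ ($u{\left(q \right)} = -2 + \frac{\left(-5 + \frac{q + q}{q - 3}\right) + q}{4} = -2 + \frac{\left(-5 + \frac{2 q}{-3 + q}\right) + q}{4} = -2 + \frac{-5 + q + \frac{2 q}{-3 + q}}{4} = -2 + \left(- \frac{5}{4} + \frac{q}{4} + \frac{q}{2 \left(-3 + q\right)}\right) = - \frac{13}{4} + \frac{q}{4} + \frac{q}{2 \left(-3 + q\right)}$)
$Y{\left(F,y \right)} = \frac{y + \frac{39 + 9 y^{2} + 42 y}{4 \left(-3 - 3 y\right)}}{11 + F}$ ($Y{\left(F,y \right)} = \frac{y + \frac{39 + \left(- 3 y\right)^{2} - 14 \left(- 3 y\right)}{4 \left(-3 - 3 y\right)}}{F + 11} = \frac{y + \frac{39 + 9 y^{2} + 42 y}{4 \left(-3 - 3 y\right)}}{11 + F}$)
$Y{\left(-6 + t{\left(2 \right)},15 \right)} \left(-54\right) = \frac{-13 + 15^{2} - 150}{4 \left(11 + \left(-6 + \left(-3 + 2\right)\right) + 11 \cdot 15 + \left(-6 + \left(-3 + 2\right)\right) 15\right)} \left(-54\right) = \frac{-13 + 225 - 150}{4 \left(11 - 7 + 165 + \left(-6 - 1\right) 15\right)} \left(-54\right) = \frac{1}{4} \frac{1}{11 - 7 + 165 - 105} \cdot 62 \left(-54\right) = \frac{1}{4} \cdot \frac{1}{64} \cdot 62 \left(-54\right) = \frac{31}{128} \left(-54\right) = - \frac{837}{64}$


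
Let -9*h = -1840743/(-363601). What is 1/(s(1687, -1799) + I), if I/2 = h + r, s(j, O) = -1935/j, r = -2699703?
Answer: -87627841/473138489554165 ≈ -1.8521e-7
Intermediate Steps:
h = -204527/363601 (h = -(-204527)/(-363601) = -(-204527)*(-1)/363601 = -1/9*1840743/363601 = -204527/363601 ≈ -0.56250)
I = -1963229830060/363601 (I = 2*(-204527/363601 - 2699703) = 2*(-981614915030/363601) = -1963229830060/363601 ≈ -5.3994e+6)
1/(s(1687, -1799) + I) = 1/(-1935/1687 - 1963229830060/363601) = 1/(-473138489554165/87627841) = -87627841/473138489554165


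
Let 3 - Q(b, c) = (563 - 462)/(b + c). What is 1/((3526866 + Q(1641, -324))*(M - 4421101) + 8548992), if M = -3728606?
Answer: -439/12618150573690180 ≈ -3.4791e-14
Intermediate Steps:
Q(b, c) = 3 - 101/(b + c) (Q(b, c) = 3 - (563 - 462)/(b + c) = 3 - 101/(b + c))
1/((3526866 + Q(1641, -324))*(M - 4421101) + 8548992) = 1/((3526866 + (-101 + 3*1641 + 3*(-324))/(1641 - 324))*(-3728606 - 4421101) + 8548992) = 1/((3526866 + (-101 + 4923 - 972)/1317)*(-8149707) + 8548992) = 1/((3526866 + (1/1317)*3850)*(-8149707) + 8548992) = 1/((3526866 + 3850/1317)*(-8149707) + 8548992) = 1/((4644886372/1317)*(-8149707) + 8548992) = 1/(-12618154326697668/439 + 8548992) = 1/(-12618150573690180/439) = -439/12618150573690180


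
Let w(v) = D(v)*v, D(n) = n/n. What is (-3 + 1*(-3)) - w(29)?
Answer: -35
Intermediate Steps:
D(n) = 1
w(v) = v (w(v) = 1*v = v)
(-3 + 1*(-3)) - w(29) = (-3 + 1*(-3)) - 1*29 = (-3 - 3) - 29 = -6 - 29 = -35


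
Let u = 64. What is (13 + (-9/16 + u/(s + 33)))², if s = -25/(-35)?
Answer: 183142089/891136 ≈ 205.52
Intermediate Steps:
s = 5/7 (s = -25*(-1/35) = 5/7 ≈ 0.71429)
(13 + (-9/16 + u/(s + 33)))² = (13 + (-9/16 + 64/(5/7 + 33)))² = (13 + (-9*1/16 + 64/(236/7)))² = (13 + (-9/16 + 64*(7/236)))² = (13 + (-9/16 + 112/59))² = (13 + 1261/944)² = (13533/944)² = 183142089/891136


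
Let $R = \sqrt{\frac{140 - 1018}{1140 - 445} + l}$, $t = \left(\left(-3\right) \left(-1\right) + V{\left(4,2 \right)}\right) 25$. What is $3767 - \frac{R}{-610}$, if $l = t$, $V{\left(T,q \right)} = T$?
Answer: $3767 + \frac{\sqrt{83919165}}{423950} \approx 3767.0$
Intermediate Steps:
$t = 175$ ($t = \left(\left(-3\right) \left(-1\right) + 4\right) 25 = \left(3 + 4\right) 25 = 7 \cdot 25 = 175$)
$l = 175$
$R = \frac{\sqrt{83919165}}{695}$ ($R = \sqrt{\frac{140 - 1018}{1140 - 445} + 175} = \sqrt{- \frac{878}{695} + 175} = \sqrt{\frac{120747}{695}} = \frac{\sqrt{83919165}}{695} \approx 13.181$)
$3767 - \frac{R}{-610} = 3767 - \frac{\frac{1}{695} \sqrt{83919165}}{-610} = 3767 - \frac{\sqrt{83919165}}{695} \left(- \frac{1}{610}\right) = 3767 - - \frac{\sqrt{83919165}}{423950} = 3767 + \frac{\sqrt{83919165}}{423950}$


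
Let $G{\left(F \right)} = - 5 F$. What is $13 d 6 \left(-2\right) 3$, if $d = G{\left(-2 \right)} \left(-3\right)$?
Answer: $14040$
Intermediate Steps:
$d = -30$ ($d = \left(-5\right) \left(-2\right) \left(-3\right) = 10 \left(-3\right) = -30$)
$13 d 6 \left(-2\right) 3 = 13 \left(-30\right) 6 \left(-2\right) 3 = - 390 \left(\left(-12\right) 3\right) = \left(-390\right) \left(-36\right) = 14040$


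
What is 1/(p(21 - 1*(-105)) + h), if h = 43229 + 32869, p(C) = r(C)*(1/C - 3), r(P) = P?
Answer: 1/75721 ≈ 1.3206e-5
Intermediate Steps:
p(C) = C*(-3 + 1/C) (p(C) = C*(1/C - 3) = C*(-3 + 1/C))
h = 76098
1/(p(21 - 1*(-105)) + h) = 1/((1 - 3*(21 - 1*(-105))) + 76098) = 1/((1 - 3*(21 + 105)) + 76098) = 1/((1 - 3*126) + 76098) = 1/((1 - 378) + 76098) = 1/(-377 + 76098) = 1/75721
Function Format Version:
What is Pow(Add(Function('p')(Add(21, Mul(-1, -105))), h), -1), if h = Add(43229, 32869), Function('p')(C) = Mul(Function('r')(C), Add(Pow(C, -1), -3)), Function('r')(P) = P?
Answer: Rational(1, 75721) ≈ 1.3206e-5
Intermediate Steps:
Function('p')(C) = Mul(C, Add(-3, Pow(C, -1))) (Function('p')(C) = Mul(C, Add(Pow(C, -1), -3)) = Mul(C, Add(-3, Pow(C, -1))))
h = 76098
Pow(Add(Function('p')(Add(21, Mul(-1, -105))), h), -1) = Pow(Add(Add(1, Mul(-3, Add(21, Mul(-1, -105)))), 76098), -1) = Pow(Add(Add(1, Mul(-3, Add(21, 105))), 76098), -1) = Pow(Add(Add(1, Mul(-3, 126)), 76098), -1) = Pow(Add(Add(1, -378), 76098), -1) = Pow(Add(-377, 76098), -1) = Pow(75721, -1) = Rational(1, 75721)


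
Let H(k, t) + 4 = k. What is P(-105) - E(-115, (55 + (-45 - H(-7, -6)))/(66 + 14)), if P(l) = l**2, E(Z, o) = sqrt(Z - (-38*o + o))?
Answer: 11025 - I*sqrt(42115)/20 ≈ 11025.0 - 10.261*I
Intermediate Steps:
H(k, t) = -4 + k
E(Z, o) = sqrt(Z + 37*o) (E(Z, o) = sqrt(Z - (-37)*o) = sqrt(Z + 37*o))
P(-105) - E(-115, (55 + (-45 - H(-7, -6)))/(66 + 14)) = (-105)**2 - sqrt(-115 + 37*((55 + (-45 - (-4 - 7)))/(66 + 14))) = 11025 - sqrt(-115 + 37*((55 + (-45 - 1*(-11)))/80)) = 11025 - sqrt(-115 + 37*((55 + (-45 + 11))*(1/80))) = 11025 - sqrt(-115 + 37*((55 - 34)*(1/80))) = 11025 - sqrt(-115 + 37*(21*(1/80))) = 11025 - sqrt(-115 + 37*(21/80)) = 11025 - sqrt(-115 + 777/80) = 11025 - sqrt(-8423/80) = 11025 - I*sqrt(42115)/20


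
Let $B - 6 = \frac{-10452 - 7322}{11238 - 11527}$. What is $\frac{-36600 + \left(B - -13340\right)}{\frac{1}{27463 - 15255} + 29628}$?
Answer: $- \frac{81825731456}{104530902625} \approx -0.78279$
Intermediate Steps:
$B = \frac{19508}{289}$ ($B = 6 + \frac{-10452 - 7322}{11238 - 11527} = 6 - \frac{17774}{-289} = 6 - - \frac{17774}{289} = 6 + \frac{17774}{289} = \frac{19508}{289} \approx 67.502$)
$\frac{-36600 + \left(B - -13340\right)}{\frac{1}{27463 - 15255} + 29628} = \frac{-36600 + \left(\frac{19508}{289} - -13340\right)}{\frac{1}{27463 - 15255} + 29628} = \frac{-36600 + \left(\frac{19508}{289} + 13340\right)}{\frac{1}{12208} + 29628} = \frac{-36600 + \frac{3874768}{289}}{\frac{1}{12208} + 29628} = - \frac{6702632}{289 \cdot \frac{361698625}{12208}} = \left(- \frac{6702632}{289}\right) \frac{12208}{361698625} = - \frac{81825731456}{104530902625}$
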